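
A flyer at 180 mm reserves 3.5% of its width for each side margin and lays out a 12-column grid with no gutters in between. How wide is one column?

13.95 mm

Margins: 3.5% × 180 = 6.3 mm each, so content = 180 − 12.6 = 167.4 mm.
12c = 167.4 → c = 13.95 mm.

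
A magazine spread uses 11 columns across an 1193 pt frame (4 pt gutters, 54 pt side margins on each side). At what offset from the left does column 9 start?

846 pt

Subtract both margins: 1193 − 2·54 = 1085 pt.
11 columns + 10 gutters: 11c + 10·4 = 1085.
11c = 1085 − 40 = 1045, so c = 95 pt.
Each column+gutter stride is 99 pt; 8 of them past the 54 pt margin is 54 + 792 = 846 pt.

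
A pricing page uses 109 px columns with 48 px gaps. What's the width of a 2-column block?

2-column span = 2·109 + 1·48 = 266 px.

266 px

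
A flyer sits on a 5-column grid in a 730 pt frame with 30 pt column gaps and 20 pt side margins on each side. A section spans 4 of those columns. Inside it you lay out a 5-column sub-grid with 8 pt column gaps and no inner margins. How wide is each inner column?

Inside the margins: 730 − 40 = 690 pt.
5c + 4·30 = 690 → 5c = 570 → c = 114 pt.
4-column span = 4·114 + 3·30 = 546 pt.
546 − 4·8 = 514; ÷5 gives d = 102.8 pt.

102.8 pt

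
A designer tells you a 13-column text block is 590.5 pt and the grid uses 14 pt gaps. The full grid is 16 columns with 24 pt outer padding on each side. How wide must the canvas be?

778 pt

13 columns + 12 gaps: 13c + 12·14 = 590.5.
13c = 590.5 − 168 = 422.5, so c = 32.5 pt.
Canvas = 2·24 + 16·32.5 + 15·14 = 48 + 520 + 210 = 778 pt.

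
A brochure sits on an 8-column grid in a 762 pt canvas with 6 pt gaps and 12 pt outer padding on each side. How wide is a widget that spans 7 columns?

Content width = 762 − 2·12 = 738 pt.
8 columns + 7 gaps: 8c + 7·6 = 738.
8c = 738 − 42 = 696, so c = 87 pt.
7-column span = 7·87 + 6·6 = 645 pt.

645 pt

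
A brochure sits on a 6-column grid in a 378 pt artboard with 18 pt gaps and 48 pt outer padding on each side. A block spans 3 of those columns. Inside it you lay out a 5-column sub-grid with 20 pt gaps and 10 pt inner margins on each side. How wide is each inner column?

Subtract both margins: 378 − 2·48 = 282 pt.
282 − 5·18 = 192; ÷6 gives c = 32 pt.
3-column span = 3·32 + 2·18 = 132 pt.
Inner content = 132 − 2·10 = 112 pt.
112 − 4·20 = 32; ÷5 gives d = 6.4 pt.

6.4 pt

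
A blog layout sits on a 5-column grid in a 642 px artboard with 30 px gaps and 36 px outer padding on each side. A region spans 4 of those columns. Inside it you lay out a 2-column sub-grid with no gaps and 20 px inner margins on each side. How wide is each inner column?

Subtract both margins: 642 − 2·36 = 570 px.
5c + 4·30 = 570 → 5c = 450 → c = 90 px.
4-column span = 4·90 + 3·30 = 450 px.
Inner content = 450 − 2·20 = 410 px.
2d = 410 → d = 205 px.

205 px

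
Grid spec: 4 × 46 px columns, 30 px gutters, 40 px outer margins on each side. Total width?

Total width: 2·40 + 4·46 + 3·30 = 354 px.

354 px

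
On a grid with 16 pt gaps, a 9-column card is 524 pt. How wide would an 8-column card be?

Subtracting 8 gaps of 16 leaves 396 for 9 columns, so c = 44 pt.
Span of 8: 8·44 + 7·16 = 352 + 112 = 464 pt.

464 pt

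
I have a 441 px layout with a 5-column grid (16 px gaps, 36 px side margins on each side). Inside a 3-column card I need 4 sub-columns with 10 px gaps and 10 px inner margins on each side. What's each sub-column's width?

41.25 px

Outer content = 441 − 2·36 = 369 px.
5c + 4·16 = 369 → 5c = 305 → c = 61 px.
3-column span = 3·61 + 2·16 = 215 px.
Inner content = 215 − 2·10 = 195 px.
Subtracting 3 gaps of 10 leaves 165 for 4 columns, so d = 41.25 px.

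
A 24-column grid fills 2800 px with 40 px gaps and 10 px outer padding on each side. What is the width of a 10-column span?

Inside the margins: 2800 − 20 = 2780 px.
Subtracting 23 gaps of 40 leaves 1860 for 24 columns, so c = 77.5 px.
Span of 10: 10·77.5 + 9·40 = 775 + 360 = 1135 px.

1135 px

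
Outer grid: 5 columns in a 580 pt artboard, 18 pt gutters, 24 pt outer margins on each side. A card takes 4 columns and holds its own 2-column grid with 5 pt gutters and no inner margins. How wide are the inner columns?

Take off 48 pt of margins, leaving 532 pt.
Subtracting 4 gutters of 18 leaves 460 for 5 columns, so c = 92 pt.
4 columns plus 3 gutters: 368 + 54 = 422 pt.
2 columns + 1 gutter: 2d + 1·5 = 422.
2d = 422 − 5 = 417, so d = 208.5 pt.

208.5 pt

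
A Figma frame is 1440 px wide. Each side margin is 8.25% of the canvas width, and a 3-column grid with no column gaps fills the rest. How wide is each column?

Each margin = 8.25% of 1440 = 118.8 px; content = 1440 − 2·118.8 = 1202.4 px.
1202.4 / 3 = 400.8 px per column.

400.8 px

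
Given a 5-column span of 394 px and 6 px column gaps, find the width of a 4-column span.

394 − 4·6 = 370; ÷5 gives c = 74 px.
4-column span = 4·74 + 3·6 = 314 px.

314 px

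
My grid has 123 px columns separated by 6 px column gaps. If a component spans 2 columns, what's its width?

2 columns plus 1 column gap: 246 + 6 = 252 px.

252 px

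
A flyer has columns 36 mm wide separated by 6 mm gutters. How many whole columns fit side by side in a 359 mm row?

8 columns

8 columns: 8·36 + 7·6 = 330 mm ≤ 359.
9 columns: 372 mm > 359. So 8.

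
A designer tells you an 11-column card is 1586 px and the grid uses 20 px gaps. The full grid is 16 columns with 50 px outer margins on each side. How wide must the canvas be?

2416 px

Subtracting 10 gaps of 20 leaves 1386 for 11 columns, so c = 126 px.
Canvas = 2·50 + 16·126 + 15·20 = 100 + 2016 + 300 = 2416 px.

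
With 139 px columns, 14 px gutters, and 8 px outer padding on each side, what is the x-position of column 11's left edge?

Each column+gutter stride is 153 px; 10 of them past the 8 px margin is 8 + 1530 = 1538 px.

1538 px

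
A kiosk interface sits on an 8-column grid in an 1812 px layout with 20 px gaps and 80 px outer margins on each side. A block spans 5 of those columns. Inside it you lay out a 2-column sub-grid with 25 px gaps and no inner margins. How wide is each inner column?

500 px

Outer content = 1812 − 2·80 = 1652 px.
8 columns + 7 gaps: 8c + 7·20 = 1652.
8c = 1652 − 140 = 1512, so c = 189 px.
5-column span = 5·189 + 4·20 = 1025 px.
Subtracting 1 gap of 25 leaves 1000 for 2 columns, so d = 500 px.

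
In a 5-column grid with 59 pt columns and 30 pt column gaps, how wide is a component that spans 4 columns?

326 pt

Span of 4: 4·59 + 3·30 = 236 + 90 = 326 pt.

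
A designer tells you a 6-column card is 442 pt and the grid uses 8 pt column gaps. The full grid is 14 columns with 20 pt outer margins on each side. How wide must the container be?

1082 pt

442 − 5·8 = 402; ÷6 gives c = 67 pt.
Adding margins, columns and gutters: 40 + 938 + 104 = 1082 pt.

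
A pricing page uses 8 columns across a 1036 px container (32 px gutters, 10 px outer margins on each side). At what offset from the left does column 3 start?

Inside the margins: 1036 − 20 = 1016 px.
8 columns + 7 gutters: 8c + 7·32 = 1016.
8c = 1016 − 224 = 792, so c = 99 px.
Before column 3: the margin + 2 columns + 2 gutters.
Offset = 10 + 2·(99 + 32) = 10 + 262 = 272 px.

272 px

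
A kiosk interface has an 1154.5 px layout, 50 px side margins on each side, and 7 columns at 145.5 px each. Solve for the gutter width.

Content width = 1154.5 − 2·50 = 1054.5 px.
7 columns take 7·145.5 = 1018.5 px; remaining 36 splits into 6 gutters.
g = 36 / 6 = 6 px.

6 px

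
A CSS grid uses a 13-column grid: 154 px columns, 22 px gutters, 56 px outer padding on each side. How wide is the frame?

Frame = 2·56 + 13·154 + 12·22 = 112 + 2002 + 264 = 2378 px.

2378 px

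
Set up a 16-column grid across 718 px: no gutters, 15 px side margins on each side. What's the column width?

Content width = 718 − 2·15 = 688 px.
With no gutters, each column is 688/16 = 43 px.

43 px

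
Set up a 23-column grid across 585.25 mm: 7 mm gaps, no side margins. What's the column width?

18.75 mm

Subtracting 22 gaps of 7 leaves 431.25 for 23 columns, so c = 18.75 mm.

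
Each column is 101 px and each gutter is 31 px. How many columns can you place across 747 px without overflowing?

5 columns

Each extra column adds 101 + 31 = 132 px.
(747 + 31) / 132 = 5.89, so 5 columns fit.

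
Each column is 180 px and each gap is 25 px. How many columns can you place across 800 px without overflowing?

4 columns

4 columns: 4·180 + 3·25 = 795 px ≤ 800.
5 columns: 1000 px > 800. So 4.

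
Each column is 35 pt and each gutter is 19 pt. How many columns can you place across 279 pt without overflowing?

5 columns

Each extra column adds 35 + 19 = 54 pt.
(279 + 19) / 54 = 5.52, so 5 columns fit.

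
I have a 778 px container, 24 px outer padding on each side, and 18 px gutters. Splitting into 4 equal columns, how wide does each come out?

Subtract both margins: 778 − 2·24 = 730 px.
4c + 3·18 = 730 → 4c = 676 → c = 169 px.

169 px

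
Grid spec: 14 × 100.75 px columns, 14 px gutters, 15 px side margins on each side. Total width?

1622.5 px

Frame = 2·15 + 14·100.75 + 13·14 = 30 + 1410.5 + 182 = 1622.5 px.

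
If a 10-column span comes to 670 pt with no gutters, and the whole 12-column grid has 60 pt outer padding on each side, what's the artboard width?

With no gutters, each column is 670/10 = 67 pt.
Total width: 2·60 + 12·67 = 924 pt.

924 pt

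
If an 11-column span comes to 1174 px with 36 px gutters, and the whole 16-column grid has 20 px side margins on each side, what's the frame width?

1174 − 10·36 = 814; ÷11 gives c = 74 px.
Total width: 2·20 + 16·74 + 15·36 = 1764 px.

1764 px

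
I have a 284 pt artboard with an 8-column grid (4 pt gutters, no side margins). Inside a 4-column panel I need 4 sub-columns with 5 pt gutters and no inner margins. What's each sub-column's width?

31.25 pt

284 − 7·4 = 256; ÷8 gives c = 32 pt.
4-column span = 4·32 + 3·4 = 140 pt.
4 columns + 3 gutters: 4d + 3·5 = 140.
4d = 140 − 15 = 125, so d = 31.25 pt.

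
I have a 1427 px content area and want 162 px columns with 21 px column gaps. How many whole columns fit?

7 columns: 7·162 + 6·21 = 1260 px ≤ 1427.
8 columns: 1443 px > 1427. So 7.

7 columns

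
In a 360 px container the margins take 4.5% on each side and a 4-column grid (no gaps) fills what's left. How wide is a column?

81.9 px

360 × (1 − 2·4.5%) = 360 × 91% = 327.6 px for the columns.
4c = 327.6 → c = 81.9 px.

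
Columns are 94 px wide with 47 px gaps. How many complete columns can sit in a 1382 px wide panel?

Each extra column adds 94 + 47 = 141 px.
(1382 + 47) / 141 = 10.13, so 10 columns fit.

10 columns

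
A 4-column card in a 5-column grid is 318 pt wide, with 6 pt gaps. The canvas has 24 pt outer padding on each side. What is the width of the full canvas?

447 pt

4c + 3·6 = 318 → 4c = 300 → c = 75 pt.
Canvas = 2·24 + 5·75 + 4·6 = 48 + 375 + 24 = 447 pt.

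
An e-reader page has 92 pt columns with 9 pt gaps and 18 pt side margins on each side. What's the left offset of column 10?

Each column+gutter stride is 101 pt; 9 of them past the 18 pt margin is 18 + 909 = 927 pt.

927 pt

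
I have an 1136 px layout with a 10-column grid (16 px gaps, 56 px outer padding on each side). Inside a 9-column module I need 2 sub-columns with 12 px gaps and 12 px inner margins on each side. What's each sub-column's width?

Subtract both margins: 1136 − 2·56 = 1024 px.
10c + 9·16 = 1024 → 10c = 880 → c = 88 px.
Span of 9: 9·88 + 8·16 = 792 + 128 = 920 px.
Inner content = 920 − 2·12 = 896 px.
Subtracting 1 gap of 12 leaves 884 for 2 columns, so d = 442 px.

442 px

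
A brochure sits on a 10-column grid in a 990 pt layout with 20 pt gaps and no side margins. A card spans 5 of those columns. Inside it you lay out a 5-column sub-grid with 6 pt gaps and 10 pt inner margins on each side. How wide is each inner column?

10c + 9·20 = 990 → 10c = 810 → c = 81 pt.
5-column span = 5·81 + 4·20 = 485 pt.
Inner content = 485 − 2·10 = 465 pt.
465 − 4·6 = 441; ÷5 gives d = 88.2 pt.

88.2 pt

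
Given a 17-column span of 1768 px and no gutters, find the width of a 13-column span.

17c = 1768 → c = 104 px.
With no gutters, 13 columns span 13·104 = 1352 px.

1352 px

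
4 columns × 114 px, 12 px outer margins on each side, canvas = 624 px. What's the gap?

Take off 24 px of margins, leaving 600 px.
4·114 + 3g = 600 → 3g = 144 → g = 48 px.

48 px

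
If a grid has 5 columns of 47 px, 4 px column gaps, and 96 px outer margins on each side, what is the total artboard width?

Adding margins, columns and gutters: 192 + 235 + 16 = 443 px.

443 px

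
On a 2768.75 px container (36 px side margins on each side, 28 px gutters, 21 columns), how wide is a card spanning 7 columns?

880.25 px

Subtract both margins: 2768.75 − 2·36 = 2696.75 px.
21c + 20·28 = 2696.75 → 21c = 2136.75 → c = 101.75 px.
7-column span = 7·101.75 + 6·28 = 880.25 px.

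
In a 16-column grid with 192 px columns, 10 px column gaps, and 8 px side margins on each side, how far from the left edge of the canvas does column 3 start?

Before column 3: the margin + 2 columns + 2 column gaps.
Offset = 8 + 2·(192 + 10) = 8 + 404 = 412 px.

412 px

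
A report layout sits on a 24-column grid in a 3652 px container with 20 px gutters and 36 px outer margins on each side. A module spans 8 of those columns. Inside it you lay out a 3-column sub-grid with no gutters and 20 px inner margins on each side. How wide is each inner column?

Inside the margins: 3652 − 72 = 3580 px.
24 columns + 23 gutters: 24c + 23·20 = 3580.
24c = 3580 − 460 = 3120, so c = 130 px.
8-column span = 8·130 + 7·20 = 1180 px.
Inner content = 1180 − 2·20 = 1140 px.
1140 / 3 = 380 px per column.

380 px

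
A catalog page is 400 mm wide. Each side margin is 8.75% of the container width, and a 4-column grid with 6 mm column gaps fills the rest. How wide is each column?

Each margin = 8.75% of 400 = 35 mm; content = 400 − 2·35 = 330 mm.
4c + 3·6 = 330 → 4c = 312 → c = 78 mm.

78 mm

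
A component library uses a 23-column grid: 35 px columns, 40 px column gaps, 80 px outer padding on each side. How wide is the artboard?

1845 px

Artboard = 2·80 + 23·35 + 22·40 = 160 + 805 + 880 = 1845 px.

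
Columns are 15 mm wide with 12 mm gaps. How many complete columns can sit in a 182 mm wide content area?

7 columns: 7·15 + 6·12 = 177 mm ≤ 182.
8 columns: 204 mm > 182. So 7.

7 columns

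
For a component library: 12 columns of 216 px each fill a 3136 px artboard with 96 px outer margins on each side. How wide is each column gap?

32 px

Subtract both margins: 3136 − 2·96 = 2944 px.
12 columns take 12·216 = 2592 px; remaining 352 splits into 11 column gaps.
g = 352 / 11 = 32 px.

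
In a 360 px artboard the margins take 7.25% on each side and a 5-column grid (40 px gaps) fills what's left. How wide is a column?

29.56 px

360 × (1 − 2·7.25%) = 360 × 85.5% = 307.8 px for the columns.
307.8 − 4·40 = 147.8; ÷5 gives c = 29.56 px.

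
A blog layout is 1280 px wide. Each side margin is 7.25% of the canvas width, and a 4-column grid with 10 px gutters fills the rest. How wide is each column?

Margins: 7.25% × 1280 = 92.8 px each, so content = 1280 − 185.6 = 1094.4 px.
4c + 3·10 = 1094.4 → 4c = 1064.4 → c = 266.1 px.

266.1 px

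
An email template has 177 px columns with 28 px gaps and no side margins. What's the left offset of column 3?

410 px

Each column+gutter stride is 205 px; with no margin, 2 of them is 410 px.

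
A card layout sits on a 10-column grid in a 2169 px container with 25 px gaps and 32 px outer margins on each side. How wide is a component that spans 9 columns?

Inside the margins: 2169 − 64 = 2105 px.
Subtracting 9 gaps of 25 leaves 1880 for 10 columns, so c = 188 px.
9 columns plus 8 gaps: 1692 + 200 = 1892 px.

1892 px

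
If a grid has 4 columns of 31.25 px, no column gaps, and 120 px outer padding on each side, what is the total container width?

Total width: 2·120 + 4·31.25 = 365 px.

365 px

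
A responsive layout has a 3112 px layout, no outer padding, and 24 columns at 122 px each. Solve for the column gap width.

8 px

Columns use 2928 px, leaving 184 px across 23 column gaps = 8 px each.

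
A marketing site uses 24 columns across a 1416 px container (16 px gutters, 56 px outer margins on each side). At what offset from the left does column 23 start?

1266 px

Inside the margins: 1416 − 112 = 1304 px.
1304 − 23·16 = 936; ÷24 gives c = 39 px.
Column 23 starts at margin + 22·(column + gutter) = 56 + 22·55 = 1266 px.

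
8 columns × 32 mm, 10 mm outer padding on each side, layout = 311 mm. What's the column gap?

5 mm

Subtract both margins: 311 − 2·10 = 291 mm.
8·32 + 7g = 291 → 7g = 35 → g = 5 mm.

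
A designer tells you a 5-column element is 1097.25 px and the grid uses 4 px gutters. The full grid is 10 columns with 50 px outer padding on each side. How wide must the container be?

2298.5 px

5 columns + 4 gutters: 5c + 4·4 = 1097.25.
5c = 1097.25 − 16 = 1081.25, so c = 216.25 px.
Container = 2·50 + 10·216.25 + 9·4 = 100 + 2162.5 + 36 = 2298.5 px.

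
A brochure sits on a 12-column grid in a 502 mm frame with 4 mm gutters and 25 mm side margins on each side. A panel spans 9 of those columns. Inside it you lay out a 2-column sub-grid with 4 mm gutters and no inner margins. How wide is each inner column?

167 mm

Inside the margins: 502 − 50 = 452 mm.
Subtracting 11 gutters of 4 leaves 408 for 12 columns, so c = 34 mm.
Span of 9: 9·34 + 8·4 = 306 + 32 = 338 mm.
2 columns + 1 gutter: 2d + 1·4 = 338.
2d = 338 − 4 = 334, so d = 167 mm.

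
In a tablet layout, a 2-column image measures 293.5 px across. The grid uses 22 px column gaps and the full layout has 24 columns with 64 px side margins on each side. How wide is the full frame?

3892 px

2c + 1·22 = 293.5 → 2c = 271.5 → c = 135.75 px.
Frame = 2·64 + 24·135.75 + 23·22 = 128 + 3258 + 506 = 3892 px.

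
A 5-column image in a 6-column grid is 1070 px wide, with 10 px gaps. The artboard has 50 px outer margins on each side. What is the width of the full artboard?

1386 px

Subtracting 4 gaps of 10 leaves 1030 for 5 columns, so c = 206 px.
Adding margins, columns and gutters: 100 + 1236 + 50 = 1386 px.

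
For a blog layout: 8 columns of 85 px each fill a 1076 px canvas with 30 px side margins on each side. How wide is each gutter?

Inside the margins: 1076 − 60 = 1016 px.
Columns use 680 px, leaving 336 px across 7 gutters = 48 px each.

48 px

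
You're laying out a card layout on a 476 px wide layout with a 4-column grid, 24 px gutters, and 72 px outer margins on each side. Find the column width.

65 px

Subtract both margins: 476 − 2·72 = 332 px.
332 − 3·24 = 260; ÷4 gives c = 65 px.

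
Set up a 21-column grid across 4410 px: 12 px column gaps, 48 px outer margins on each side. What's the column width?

194 px

Inside the margins: 4410 − 96 = 4314 px.
4314 − 20·12 = 4074; ÷21 gives c = 194 px.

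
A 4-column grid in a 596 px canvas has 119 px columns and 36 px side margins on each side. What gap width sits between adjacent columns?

Inside the margins: 596 − 72 = 524 px.
4 columns take 4·119 = 476 px; remaining 48 splits into 3 gaps.
g = 48 / 3 = 16 px.

16 px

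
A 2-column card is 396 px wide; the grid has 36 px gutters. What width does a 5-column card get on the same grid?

2 columns + 1 gutter: 2c + 1·36 = 396.
2c = 396 − 36 = 360, so c = 180 px.
Span of 5: 5·180 + 4·36 = 900 + 144 = 1044 px.

1044 px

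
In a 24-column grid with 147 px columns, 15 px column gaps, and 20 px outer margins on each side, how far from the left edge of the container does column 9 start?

1316 px

Before column 9: the margin + 8 columns + 8 column gaps.
Offset = 20 + 8·(147 + 15) = 20 + 1296 = 1316 px.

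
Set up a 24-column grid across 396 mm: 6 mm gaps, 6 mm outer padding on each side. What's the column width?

10.25 mm

Subtract both margins: 396 − 2·6 = 384 mm.
24 columns + 23 gaps: 24c + 23·6 = 384.
24c = 384 − 138 = 246, so c = 10.25 mm.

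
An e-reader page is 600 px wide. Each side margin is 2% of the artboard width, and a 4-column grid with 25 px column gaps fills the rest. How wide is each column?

125.25 px

600 × (1 − 2·2%) = 600 × 96% = 576 px for the columns.
4 columns + 3 column gaps: 4c + 3·25 = 576.
4c = 576 − 75 = 501, so c = 125.25 px.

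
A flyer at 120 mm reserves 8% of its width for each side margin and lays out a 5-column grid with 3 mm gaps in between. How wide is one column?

17.76 mm

Each margin = 8% of 120 = 9.6 mm; content = 120 − 2·9.6 = 100.8 mm.
100.8 − 4·3 = 88.8; ÷5 gives c = 17.76 mm.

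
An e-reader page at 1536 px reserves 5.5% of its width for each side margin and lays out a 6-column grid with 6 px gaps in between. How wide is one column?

222.84 px

1536 × (1 − 2·5.5%) = 1536 × 89% = 1367.04 px for the columns.
Subtracting 5 gaps of 6 leaves 1337.04 for 6 columns, so c = 222.84 px.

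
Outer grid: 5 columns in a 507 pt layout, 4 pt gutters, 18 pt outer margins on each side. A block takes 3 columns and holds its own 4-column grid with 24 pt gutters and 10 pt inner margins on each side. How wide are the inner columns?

Inside the margins: 507 − 36 = 471 pt.
5 columns + 4 gutters: 5c + 4·4 = 471.
5c = 471 − 16 = 455, so c = 91 pt.
3-column span = 3·91 + 2·4 = 281 pt.
Inner content = 281 − 2·10 = 261 pt.
Subtracting 3 gutters of 24 leaves 189 for 4 columns, so d = 47.25 pt.

47.25 pt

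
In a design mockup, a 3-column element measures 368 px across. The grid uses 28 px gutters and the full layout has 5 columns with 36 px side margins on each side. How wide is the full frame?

368 − 2·28 = 312; ÷3 gives c = 104 px.
Adding margins, columns and gutters: 72 + 520 + 112 = 704 px.

704 px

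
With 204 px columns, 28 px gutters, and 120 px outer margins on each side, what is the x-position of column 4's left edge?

Each column+gutter stride is 232 px; 3 of them past the 120 px margin is 120 + 696 = 816 px.

816 px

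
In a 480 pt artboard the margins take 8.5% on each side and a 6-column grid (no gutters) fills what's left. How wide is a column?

66.4 pt

480 × (1 − 2·8.5%) = 480 × 83% = 398.4 pt for the columns.
398.4 / 6 = 66.4 pt per column.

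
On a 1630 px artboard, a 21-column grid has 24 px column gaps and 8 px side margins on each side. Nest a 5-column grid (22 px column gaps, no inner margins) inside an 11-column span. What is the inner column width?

Subtract both margins: 1630 − 2·8 = 1614 px.
21 columns + 20 column gaps: 21c + 20·24 = 1614.
21c = 1614 − 480 = 1134, so c = 54 px.
Span of 11: 11·54 + 10·24 = 594 + 240 = 834 px.
5 columns + 4 column gaps: 5d + 4·22 = 834.
5d = 834 − 88 = 746, so d = 149.2 px.

149.2 px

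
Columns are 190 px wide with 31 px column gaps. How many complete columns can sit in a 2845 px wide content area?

Each extra column adds 190 + 31 = 221 px.
(2845 + 31) / 221 = 13.01, so 13 columns fit.

13 columns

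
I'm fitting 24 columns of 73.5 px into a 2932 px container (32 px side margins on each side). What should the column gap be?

Take off 64 px of margins, leaving 2868 px.
24·73.5 + 23g = 2868 → 23g = 1104 → g = 48 px.

48 px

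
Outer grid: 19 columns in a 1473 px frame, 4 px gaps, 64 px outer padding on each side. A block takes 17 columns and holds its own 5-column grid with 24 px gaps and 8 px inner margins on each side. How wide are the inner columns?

218.2 px

Inside the margins: 1473 − 128 = 1345 px.
19 columns + 18 gaps: 19c + 18·4 = 1345.
19c = 1345 − 72 = 1273, so c = 67 px.
17-column span = 17·67 + 16·4 = 1203 px.
Inner content = 1203 − 2·8 = 1187 px.
5 columns + 4 gaps: 5d + 4·24 = 1187.
5d = 1187 − 96 = 1091, so d = 218.2 px.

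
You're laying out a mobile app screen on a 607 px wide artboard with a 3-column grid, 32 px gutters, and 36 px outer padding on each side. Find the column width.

Content width = 607 − 2·36 = 535 px.
535 − 2·32 = 471; ÷3 gives c = 157 px.

157 px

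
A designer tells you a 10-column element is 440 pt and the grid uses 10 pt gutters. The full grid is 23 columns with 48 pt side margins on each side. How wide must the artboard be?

1121 pt

10c + 9·10 = 440 → 10c = 350 → c = 35 pt.
Artboard = 2·48 + 23·35 + 22·10 = 96 + 805 + 220 = 1121 pt.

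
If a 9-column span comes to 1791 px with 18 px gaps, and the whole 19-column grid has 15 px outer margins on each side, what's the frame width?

3831 px

1791 − 8·18 = 1647; ÷9 gives c = 183 px.
Frame = 2·15 + 19·183 + 18·18 = 30 + 3477 + 324 = 3831 px.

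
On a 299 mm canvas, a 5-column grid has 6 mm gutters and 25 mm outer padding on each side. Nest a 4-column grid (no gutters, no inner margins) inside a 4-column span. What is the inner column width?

49.5 mm

Take off 50 mm of margins, leaving 249 mm.
249 − 4·6 = 225; ÷5 gives c = 45 mm.
4-column span = 4·45 + 3·6 = 198 mm.
With no gutters, each column is 198/4 = 49.5 mm.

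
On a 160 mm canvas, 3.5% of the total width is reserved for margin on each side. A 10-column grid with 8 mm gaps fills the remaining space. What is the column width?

Each margin = 3.5% of 160 = 5.6 mm; content = 160 − 2·5.6 = 148.8 mm.
148.8 − 9·8 = 76.8; ÷10 gives c = 7.68 mm.

7.68 mm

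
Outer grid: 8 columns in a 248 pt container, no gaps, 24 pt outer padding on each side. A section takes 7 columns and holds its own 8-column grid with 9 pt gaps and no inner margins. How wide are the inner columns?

14 pt

Take off 48 pt of margins, leaving 200 pt.
200 / 8 = 25 pt per column.
With no gaps, 7 columns span 7·25 = 175 pt.
175 − 7·9 = 112; ÷8 gives d = 14 pt.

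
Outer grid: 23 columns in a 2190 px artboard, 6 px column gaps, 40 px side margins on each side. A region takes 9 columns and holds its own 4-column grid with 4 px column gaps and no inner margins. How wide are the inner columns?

Subtract both margins: 2190 − 2·40 = 2110 px.
23 columns + 22 column gaps: 23c + 22·6 = 2110.
23c = 2110 − 132 = 1978, so c = 86 px.
Span of 9: 9·86 + 8·6 = 774 + 48 = 822 px.
4 columns + 3 column gaps: 4d + 3·4 = 822.
4d = 822 − 12 = 810, so d = 202.5 px.

202.5 px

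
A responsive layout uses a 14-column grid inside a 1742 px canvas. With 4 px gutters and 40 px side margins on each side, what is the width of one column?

Content width = 1742 − 2·40 = 1662 px.
1662 − 13·4 = 1610; ÷14 gives c = 115 px.

115 px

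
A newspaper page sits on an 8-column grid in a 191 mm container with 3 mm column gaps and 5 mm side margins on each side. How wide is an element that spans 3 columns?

66 mm

Content width = 191 − 2·5 = 181 mm.
Subtracting 7 column gaps of 3 leaves 160 for 8 columns, so c = 20 mm.
Span of 3: 3·20 + 2·3 = 60 + 6 = 66 mm.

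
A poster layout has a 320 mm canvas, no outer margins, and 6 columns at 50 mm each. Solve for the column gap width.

6·50 + 5g = 320 → 5g = 20 → g = 4 mm.

4 mm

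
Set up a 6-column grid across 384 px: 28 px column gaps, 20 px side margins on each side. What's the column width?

Take off 40 px of margins, leaving 344 px.
6c + 5·28 = 344 → 6c = 204 → c = 34 px.

34 px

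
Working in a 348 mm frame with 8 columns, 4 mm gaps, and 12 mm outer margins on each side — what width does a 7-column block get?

Content width = 348 − 2·12 = 324 mm.
324 − 7·4 = 296; ÷8 gives c = 37 mm.
7-column span = 7·37 + 6·4 = 283 mm.

283 mm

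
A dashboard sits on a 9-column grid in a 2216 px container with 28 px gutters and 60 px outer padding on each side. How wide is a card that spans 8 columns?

1860 px

Content width = 2216 − 2·60 = 2096 px.
Subtracting 8 gutters of 28 leaves 1872 for 9 columns, so c = 208 px.
8 columns plus 7 gutters: 1664 + 196 = 1860 px.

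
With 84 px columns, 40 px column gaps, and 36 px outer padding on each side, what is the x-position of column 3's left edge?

Before column 3: the margin + 2 columns + 2 column gaps.
Offset = 36 + 2·(84 + 40) = 36 + 248 = 284 px.

284 px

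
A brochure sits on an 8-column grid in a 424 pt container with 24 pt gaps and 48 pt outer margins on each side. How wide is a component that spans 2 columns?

64 pt

Content width = 424 − 2·48 = 328 pt.
Subtracting 7 gaps of 24 leaves 160 for 8 columns, so c = 20 pt.
Span of 2: 2·20 + 1·24 = 40 + 24 = 64 pt.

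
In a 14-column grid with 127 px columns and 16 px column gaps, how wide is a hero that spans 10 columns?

1414 px

10-column span = 10·127 + 9·16 = 1414 px.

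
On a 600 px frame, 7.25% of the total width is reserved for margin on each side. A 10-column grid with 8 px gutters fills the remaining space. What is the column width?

Margins: 7.25% × 600 = 43.5 px each, so content = 600 − 87 = 513 px.
10 columns + 9 gutters: 10c + 9·8 = 513.
10c = 513 − 72 = 441, so c = 44.1 px.

44.1 px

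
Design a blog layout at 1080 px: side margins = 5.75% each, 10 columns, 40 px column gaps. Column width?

59.58 px

Each margin = 5.75% of 1080 = 62.1 px; content = 1080 − 2·62.1 = 955.8 px.
10 columns + 9 column gaps: 10c + 9·40 = 955.8.
10c = 955.8 − 360 = 595.8, so c = 59.58 px.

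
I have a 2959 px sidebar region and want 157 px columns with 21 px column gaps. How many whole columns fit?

16 columns

k columns need k·157 + (k−1)·21 = k·178 − 21.
k·178 − 21 ≤ 2959 → k ≤ 2980 / 178 ≈ 16.74, so k = 16.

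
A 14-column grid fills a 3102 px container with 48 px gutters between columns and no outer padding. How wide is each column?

177 px

3102 − 13·48 = 2478; ÷14 gives c = 177 px.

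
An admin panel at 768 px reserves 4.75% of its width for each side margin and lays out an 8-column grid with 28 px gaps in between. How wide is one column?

768 × (1 − 2·4.75%) = 768 × 90.5% = 695.04 px for the columns.
8 columns + 7 gaps: 8c + 7·28 = 695.04.
8c = 695.04 − 196 = 499.04, so c = 62.38 px.

62.38 px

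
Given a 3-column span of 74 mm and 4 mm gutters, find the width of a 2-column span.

48 mm

3c + 2·4 = 74 → 3c = 66 → c = 22 mm.
2 columns plus 1 gutter: 44 + 4 = 48 mm.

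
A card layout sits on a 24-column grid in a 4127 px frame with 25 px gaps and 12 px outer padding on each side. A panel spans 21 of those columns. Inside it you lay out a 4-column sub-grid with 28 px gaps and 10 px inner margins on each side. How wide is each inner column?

Inside the margins: 4127 − 24 = 4103 px.
24c + 23·25 = 4103 → 24c = 3528 → c = 147 px.
21-column span = 21·147 + 20·25 = 3587 px.
Inner content = 3587 − 2·10 = 3567 px.
4d + 3·28 = 3567 → 4d = 3483 → d = 870.75 px.

870.75 px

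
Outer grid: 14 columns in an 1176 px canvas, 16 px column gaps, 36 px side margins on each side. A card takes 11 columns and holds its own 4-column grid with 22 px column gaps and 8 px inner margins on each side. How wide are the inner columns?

195.5 px

Subtract both margins: 1176 − 2·36 = 1104 px.
14 columns + 13 column gaps: 14c + 13·16 = 1104.
14c = 1104 − 208 = 896, so c = 64 px.
11-column span = 11·64 + 10·16 = 864 px.
Inner content = 864 − 2·8 = 848 px.
4d + 3·22 = 848 → 4d = 782 → d = 195.5 px.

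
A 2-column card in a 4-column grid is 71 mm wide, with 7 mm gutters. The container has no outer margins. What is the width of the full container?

Subtracting 1 gutter of 7 leaves 64 for 2 columns, so c = 32 mm.
Total width: 4·32 + 3·7 = 149 mm.

149 mm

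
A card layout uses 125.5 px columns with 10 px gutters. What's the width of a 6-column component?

6 columns plus 5 gutters: 753 + 50 = 803 px.

803 px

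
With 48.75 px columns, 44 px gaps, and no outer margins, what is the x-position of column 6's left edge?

Before column 6: 5 columns + 5 gaps.
Offset = 5·(48.75 + 44) = 5·92.75 = 463.75 px.

463.75 px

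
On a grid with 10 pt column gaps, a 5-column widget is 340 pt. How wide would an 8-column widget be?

5c + 4·10 = 340 → 5c = 300 → c = 60 pt.
8-column span = 8·60 + 7·10 = 550 pt.

550 pt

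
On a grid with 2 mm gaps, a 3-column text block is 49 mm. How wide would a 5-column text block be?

83 mm

3 columns + 2 gaps: 3c + 2·2 = 49.
3c = 49 − 4 = 45, so c = 15 mm.
5 columns plus 4 gaps: 75 + 8 = 83 mm.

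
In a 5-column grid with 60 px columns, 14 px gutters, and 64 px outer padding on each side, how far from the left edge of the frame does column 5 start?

Before column 5: the margin + 4 columns + 4 gutters.
Offset = 64 + 4·(60 + 14) = 64 + 296 = 360 px.

360 px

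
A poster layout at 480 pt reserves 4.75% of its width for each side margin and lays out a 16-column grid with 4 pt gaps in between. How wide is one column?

23.4 pt

Each margin = 4.75% of 480 = 22.8 pt; content = 480 − 2·22.8 = 434.4 pt.
Subtracting 15 gaps of 4 leaves 374.4 for 16 columns, so c = 23.4 pt.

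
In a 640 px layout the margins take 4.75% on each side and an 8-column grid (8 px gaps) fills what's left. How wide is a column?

65.4 px

640 × (1 − 2·4.75%) = 640 × 90.5% = 579.2 px for the columns.
Subtracting 7 gaps of 8 leaves 523.2 for 8 columns, so c = 65.4 px.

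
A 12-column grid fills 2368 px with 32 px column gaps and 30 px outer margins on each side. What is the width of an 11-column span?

Subtract both margins: 2368 − 2·30 = 2308 px.
12c + 11·32 = 2308 → 12c = 1956 → c = 163 px.
Span of 11: 11·163 + 10·32 = 1793 + 320 = 2113 px.

2113 px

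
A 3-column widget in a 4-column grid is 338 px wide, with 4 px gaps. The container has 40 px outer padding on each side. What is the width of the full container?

532 px

3c + 2·4 = 338 → 3c = 330 → c = 110 px.
Adding margins, columns and gutters: 80 + 440 + 12 = 532 px.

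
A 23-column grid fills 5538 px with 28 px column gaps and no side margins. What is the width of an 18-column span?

4328 px

23c + 22·28 = 5538 → 23c = 4922 → c = 214 px.
Span of 18: 18·214 + 17·28 = 3852 + 476 = 4328 px.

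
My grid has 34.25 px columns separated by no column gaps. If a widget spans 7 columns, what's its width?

239.75 px

7-column span = 7·34.25 = 239.75 px.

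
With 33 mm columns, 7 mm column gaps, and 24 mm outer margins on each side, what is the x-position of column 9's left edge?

Each column+gutter stride is 40 mm; 8 of them past the 24 mm margin is 24 + 320 = 344 mm.

344 mm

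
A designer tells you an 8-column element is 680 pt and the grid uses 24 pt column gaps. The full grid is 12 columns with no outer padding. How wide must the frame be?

1032 pt

Subtracting 7 column gaps of 24 leaves 512 for 8 columns, so c = 64 pt.
Frame = 12·64 + 11·24 = 768 + 264 = 1032 pt.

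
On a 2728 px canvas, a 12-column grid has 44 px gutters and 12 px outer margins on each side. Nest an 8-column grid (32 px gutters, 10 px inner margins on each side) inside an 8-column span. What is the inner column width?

193 px

Inside the margins: 2728 − 24 = 2704 px.
12c + 11·44 = 2704 → 12c = 2220 → c = 185 px.
8 columns plus 7 gutters: 1480 + 308 = 1788 px.
Inner content = 1788 − 2·10 = 1768 px.
8 columns + 7 gutters: 8d + 7·32 = 1768.
8d = 1768 − 224 = 1544, so d = 193 px.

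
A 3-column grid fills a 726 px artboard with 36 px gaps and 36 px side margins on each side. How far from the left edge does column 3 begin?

Subtract both margins: 726 − 2·36 = 654 px.
654 − 2·36 = 582; ÷3 gives c = 194 px.
Column 3 starts at margin + 2·(column + gutter) = 36 + 2·230 = 496 px.

496 px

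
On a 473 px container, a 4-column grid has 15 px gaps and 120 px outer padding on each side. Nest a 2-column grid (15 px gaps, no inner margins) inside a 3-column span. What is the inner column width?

Outer content = 473 − 2·120 = 233 px.
Subtracting 3 gaps of 15 leaves 188 for 4 columns, so c = 47 px.
Span of 3: 3·47 + 2·15 = 141 + 30 = 171 px.
Subtracting 1 gap of 15 leaves 156 for 2 columns, so d = 78 px.

78 px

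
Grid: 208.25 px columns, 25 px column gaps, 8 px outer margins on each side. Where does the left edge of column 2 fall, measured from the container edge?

241.25 px

Each column+gutter stride is 233.25 px; 1 of them past the 8 px margin is 8 + 233.25 = 241.25 px.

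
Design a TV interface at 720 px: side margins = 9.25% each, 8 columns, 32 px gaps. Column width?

720 × (1 − 2·9.25%) = 720 × 81.5% = 586.8 px for the columns.
8c + 7·32 = 586.8 → 8c = 362.8 → c = 45.35 px.

45.35 px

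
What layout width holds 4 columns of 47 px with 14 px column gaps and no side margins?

230 px

Summing: 188 + 42 = 230 px.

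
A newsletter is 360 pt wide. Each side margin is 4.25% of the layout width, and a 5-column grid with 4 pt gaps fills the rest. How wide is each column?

62.68 pt

Margins: 4.25% × 360 = 15.3 pt each, so content = 360 − 30.6 = 329.4 pt.
Subtracting 4 gaps of 4 leaves 313.4 for 5 columns, so c = 62.68 pt.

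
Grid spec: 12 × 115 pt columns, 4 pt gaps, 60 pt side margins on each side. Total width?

1544 pt

Canvas = 2·60 + 12·115 + 11·4 = 120 + 1380 + 44 = 1544 pt.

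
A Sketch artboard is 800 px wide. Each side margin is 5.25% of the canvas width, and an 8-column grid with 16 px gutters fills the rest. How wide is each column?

75.5 px

Each margin = 5.25% of 800 = 42 px; content = 800 − 2·42 = 716 px.
8c + 7·16 = 716 → 8c = 604 → c = 75.5 px.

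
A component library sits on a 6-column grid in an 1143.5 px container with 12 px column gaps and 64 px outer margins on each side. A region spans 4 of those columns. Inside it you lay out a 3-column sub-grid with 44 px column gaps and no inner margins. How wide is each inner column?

Outer content = 1143.5 − 2·64 = 1015.5 px.
6c + 5·12 = 1015.5 → 6c = 955.5 → c = 159.25 px.
4 columns plus 3 column gaps: 637 + 36 = 673 px.
673 − 2·44 = 585; ÷3 gives d = 195 px.

195 px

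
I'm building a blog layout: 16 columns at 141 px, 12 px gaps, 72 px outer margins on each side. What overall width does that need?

Adding margins, columns and gutters: 144 + 2256 + 180 = 2580 px.

2580 px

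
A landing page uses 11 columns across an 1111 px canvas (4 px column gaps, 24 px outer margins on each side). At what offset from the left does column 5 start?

412 px

Take off 48 px of margins, leaving 1063 px.
Subtracting 10 column gaps of 4 leaves 1023 for 11 columns, so c = 93 px.
Column 5 starts at margin + 4·(column + gutter) = 24 + 4·97 = 412 px.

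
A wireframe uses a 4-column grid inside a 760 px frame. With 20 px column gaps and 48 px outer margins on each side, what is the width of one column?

Subtract both margins: 760 − 2·48 = 664 px.
664 − 3·20 = 604; ÷4 gives c = 151 px.

151 px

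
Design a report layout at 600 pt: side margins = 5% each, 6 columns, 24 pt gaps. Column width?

70 pt

Each margin = 5% of 600 = 30 pt; content = 600 − 2·30 = 540 pt.
Subtracting 5 gaps of 24 leaves 420 for 6 columns, so c = 70 pt.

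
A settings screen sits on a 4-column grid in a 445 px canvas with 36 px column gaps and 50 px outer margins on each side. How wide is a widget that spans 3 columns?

249.75 px

Take off 100 px of margins, leaving 345 px.
Subtracting 3 column gaps of 36 leaves 237 for 4 columns, so c = 59.25 px.
3 columns plus 2 column gaps: 177.75 + 72 = 249.75 px.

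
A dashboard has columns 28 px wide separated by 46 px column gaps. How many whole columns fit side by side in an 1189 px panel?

16 columns: 16·28 + 15·46 = 1138 px ≤ 1189.
17 columns: 1212 px > 1189. So 16.

16 columns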